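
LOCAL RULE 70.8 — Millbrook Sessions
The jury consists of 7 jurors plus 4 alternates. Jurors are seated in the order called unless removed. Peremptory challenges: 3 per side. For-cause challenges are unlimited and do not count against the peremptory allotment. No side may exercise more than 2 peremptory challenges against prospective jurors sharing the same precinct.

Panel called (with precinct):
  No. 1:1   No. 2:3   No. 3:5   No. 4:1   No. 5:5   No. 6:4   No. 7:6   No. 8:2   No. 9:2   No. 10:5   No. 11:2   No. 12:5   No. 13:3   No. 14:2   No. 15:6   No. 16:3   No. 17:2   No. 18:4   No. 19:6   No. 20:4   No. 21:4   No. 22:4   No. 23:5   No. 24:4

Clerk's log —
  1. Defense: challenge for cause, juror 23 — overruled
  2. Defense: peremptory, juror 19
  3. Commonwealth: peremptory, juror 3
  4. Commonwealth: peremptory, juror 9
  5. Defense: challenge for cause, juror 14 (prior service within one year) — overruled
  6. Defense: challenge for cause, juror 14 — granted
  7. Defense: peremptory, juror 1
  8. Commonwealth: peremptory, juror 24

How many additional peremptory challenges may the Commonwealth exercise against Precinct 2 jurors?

Commonwealth peremptories so far: #3, #9, #24 — 3 of 3 used, 0 left overall.
Against Precinct 2: #9 — 1 used; per-precinct cap 2 leaves 1.
Binding limit: min(0, 1) = 0.

0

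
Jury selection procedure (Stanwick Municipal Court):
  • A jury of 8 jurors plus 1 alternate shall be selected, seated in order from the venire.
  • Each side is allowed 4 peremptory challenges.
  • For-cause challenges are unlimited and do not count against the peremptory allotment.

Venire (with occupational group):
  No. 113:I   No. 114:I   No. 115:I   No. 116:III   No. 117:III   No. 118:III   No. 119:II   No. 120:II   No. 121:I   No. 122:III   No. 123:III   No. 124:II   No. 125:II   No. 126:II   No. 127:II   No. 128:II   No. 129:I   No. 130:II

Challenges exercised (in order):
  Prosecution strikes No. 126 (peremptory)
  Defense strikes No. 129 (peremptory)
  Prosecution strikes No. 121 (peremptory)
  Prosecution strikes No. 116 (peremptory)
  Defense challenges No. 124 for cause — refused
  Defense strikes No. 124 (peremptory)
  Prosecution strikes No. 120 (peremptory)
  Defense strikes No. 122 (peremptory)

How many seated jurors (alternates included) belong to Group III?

3

Removed: #116, #120, #121, #122, #124, #126, #129.
Seated (9 incl. alternates): #113, #114, #115, #117, #118, #119, #123, #125, #127.
Of those, in Group III: #117, #118, #123 → 3.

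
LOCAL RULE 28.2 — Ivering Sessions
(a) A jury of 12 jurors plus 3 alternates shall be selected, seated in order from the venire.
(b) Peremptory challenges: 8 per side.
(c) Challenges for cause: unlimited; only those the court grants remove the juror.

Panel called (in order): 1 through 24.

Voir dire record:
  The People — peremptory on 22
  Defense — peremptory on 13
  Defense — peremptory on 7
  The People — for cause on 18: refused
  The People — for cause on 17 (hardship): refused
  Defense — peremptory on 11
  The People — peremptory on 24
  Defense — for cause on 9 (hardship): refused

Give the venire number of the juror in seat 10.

12

Removed: #7, #11, #13, #22, #24. (#9, #17, #18 stay — for-cause denied.)
Seating in order: seats 1–12 → #1, #2, #3, #4, #5, #6, #8, #9, #10, #12, #14, #15; alternates → #16, #17, #18.
So seat 10 is #12.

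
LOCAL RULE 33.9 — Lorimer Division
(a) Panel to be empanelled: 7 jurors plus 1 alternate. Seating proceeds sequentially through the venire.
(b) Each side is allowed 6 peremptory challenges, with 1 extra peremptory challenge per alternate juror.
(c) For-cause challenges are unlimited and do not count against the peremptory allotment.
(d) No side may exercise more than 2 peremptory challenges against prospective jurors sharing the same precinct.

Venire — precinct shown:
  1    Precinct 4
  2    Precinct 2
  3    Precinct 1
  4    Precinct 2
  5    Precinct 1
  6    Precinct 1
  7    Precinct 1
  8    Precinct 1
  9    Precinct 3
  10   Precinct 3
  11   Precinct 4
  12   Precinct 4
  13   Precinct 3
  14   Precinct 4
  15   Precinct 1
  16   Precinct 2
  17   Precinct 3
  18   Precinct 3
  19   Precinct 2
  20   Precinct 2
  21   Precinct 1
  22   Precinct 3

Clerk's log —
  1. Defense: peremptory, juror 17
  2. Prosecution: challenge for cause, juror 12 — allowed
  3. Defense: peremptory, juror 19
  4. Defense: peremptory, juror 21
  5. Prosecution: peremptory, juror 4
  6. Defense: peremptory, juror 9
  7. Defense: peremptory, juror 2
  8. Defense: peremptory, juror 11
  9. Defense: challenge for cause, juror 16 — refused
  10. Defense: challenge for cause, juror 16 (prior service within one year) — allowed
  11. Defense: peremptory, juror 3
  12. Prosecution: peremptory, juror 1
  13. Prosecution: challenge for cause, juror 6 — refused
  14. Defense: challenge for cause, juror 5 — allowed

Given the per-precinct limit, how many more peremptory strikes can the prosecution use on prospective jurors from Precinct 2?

1

Prosecution peremptories so far: #4, #1 — 2 of 7 used, 5 left overall.
Against Precinct 2: #4 — 1 used; per-precinct cap 2 leaves 1.
Binding limit: min(5, 1) = 1.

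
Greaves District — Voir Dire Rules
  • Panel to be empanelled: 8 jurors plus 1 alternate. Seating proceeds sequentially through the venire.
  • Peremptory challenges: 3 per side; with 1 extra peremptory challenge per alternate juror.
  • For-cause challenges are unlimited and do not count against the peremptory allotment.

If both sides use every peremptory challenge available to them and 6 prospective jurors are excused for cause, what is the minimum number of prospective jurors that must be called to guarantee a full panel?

Seats to fill: 8 + 1 alternates = 9.
Peremptories: 3 + 1×1 = 4 per side × 2 sides = 8.
For-cause removals: 6.
Minimum venire: 9 + 8 + 6 = 23.

23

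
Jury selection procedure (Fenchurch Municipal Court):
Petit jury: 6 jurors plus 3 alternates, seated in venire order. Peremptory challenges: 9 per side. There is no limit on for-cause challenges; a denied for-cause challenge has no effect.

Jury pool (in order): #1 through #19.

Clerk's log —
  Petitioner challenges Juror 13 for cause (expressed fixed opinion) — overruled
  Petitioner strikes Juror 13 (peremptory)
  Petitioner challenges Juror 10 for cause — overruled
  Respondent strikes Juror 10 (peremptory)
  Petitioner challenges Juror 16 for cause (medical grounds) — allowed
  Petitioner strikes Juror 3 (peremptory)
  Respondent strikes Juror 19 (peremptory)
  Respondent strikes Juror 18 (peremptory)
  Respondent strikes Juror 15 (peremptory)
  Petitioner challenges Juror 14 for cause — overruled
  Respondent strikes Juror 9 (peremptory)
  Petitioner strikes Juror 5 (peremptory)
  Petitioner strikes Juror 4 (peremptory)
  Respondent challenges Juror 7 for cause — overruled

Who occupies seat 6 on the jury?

11

Removed: #3, #4, #5, #9, #10, #13, #15, #16, #18, #19. (#7, #14 stay — for-cause denied.)
Seating in order: seats 1–6 → #1, #2, #6, #7, #8, #11; alternates → #12, #14, #17.
So seat 6 is #11.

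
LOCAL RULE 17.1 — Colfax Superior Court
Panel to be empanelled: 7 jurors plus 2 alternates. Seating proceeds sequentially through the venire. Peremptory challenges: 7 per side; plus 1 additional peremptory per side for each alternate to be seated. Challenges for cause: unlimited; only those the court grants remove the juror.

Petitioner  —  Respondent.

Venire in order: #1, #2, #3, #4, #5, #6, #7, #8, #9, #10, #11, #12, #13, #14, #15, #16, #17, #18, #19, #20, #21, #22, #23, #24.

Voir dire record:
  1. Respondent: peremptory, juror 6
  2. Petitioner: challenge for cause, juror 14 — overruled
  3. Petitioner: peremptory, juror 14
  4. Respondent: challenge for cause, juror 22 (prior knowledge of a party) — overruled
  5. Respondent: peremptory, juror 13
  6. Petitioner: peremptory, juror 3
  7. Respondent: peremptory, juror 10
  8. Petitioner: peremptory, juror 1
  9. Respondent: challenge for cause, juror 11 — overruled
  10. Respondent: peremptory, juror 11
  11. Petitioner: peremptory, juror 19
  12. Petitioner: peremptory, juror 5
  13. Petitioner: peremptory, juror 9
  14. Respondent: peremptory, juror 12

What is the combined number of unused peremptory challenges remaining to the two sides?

Petitioner allotment: 7 base + 1 × 2 alternates = 9. Respondent allotment: 7 base + 1 × 2 alternates = 9.
Petitioner peremptories used: #14, #3, #1, #19, #5, #9 — 6 (the for-cause on #14 doesn't count).
Respondent peremptories used: #6, #13, #10, #11, #12 — 5 (for-cause on #22, #11 don't count).
Remaining: (9 − 6) + (9 − 5) = 7.

7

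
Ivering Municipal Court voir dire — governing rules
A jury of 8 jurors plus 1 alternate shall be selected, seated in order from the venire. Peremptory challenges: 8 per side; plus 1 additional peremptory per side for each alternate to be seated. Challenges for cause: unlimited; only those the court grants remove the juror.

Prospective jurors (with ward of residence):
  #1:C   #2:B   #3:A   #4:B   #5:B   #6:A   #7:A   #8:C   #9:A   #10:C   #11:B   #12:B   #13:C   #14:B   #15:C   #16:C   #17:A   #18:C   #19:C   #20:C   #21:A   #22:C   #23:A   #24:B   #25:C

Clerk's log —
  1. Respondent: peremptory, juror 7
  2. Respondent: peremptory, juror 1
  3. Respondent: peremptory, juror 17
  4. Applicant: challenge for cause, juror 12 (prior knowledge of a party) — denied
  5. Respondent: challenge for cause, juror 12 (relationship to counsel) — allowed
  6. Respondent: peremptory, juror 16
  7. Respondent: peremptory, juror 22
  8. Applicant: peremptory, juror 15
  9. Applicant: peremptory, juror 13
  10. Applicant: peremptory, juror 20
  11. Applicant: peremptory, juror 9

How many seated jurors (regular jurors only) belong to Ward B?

4

Removed: #1, #7, #9, #12, #13, #15, #16, #17, #20, #22.
Seated jurors 1–8: #2, #3, #4, #5, #6, #8, #10, #11 (alternates #14 not counted).
Of those, in Ward B: #2, #4, #5, #11 → 4.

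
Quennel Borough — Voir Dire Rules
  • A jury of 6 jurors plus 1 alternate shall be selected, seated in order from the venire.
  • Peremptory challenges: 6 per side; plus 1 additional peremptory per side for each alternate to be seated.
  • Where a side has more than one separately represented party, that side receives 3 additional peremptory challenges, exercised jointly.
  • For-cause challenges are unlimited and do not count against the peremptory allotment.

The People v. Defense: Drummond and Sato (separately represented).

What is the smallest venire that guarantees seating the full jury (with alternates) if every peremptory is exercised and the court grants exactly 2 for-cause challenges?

26

Seats to fill: 6 + 1 alternates = 7.
Peremptories — The People: 6 + 1×1 = 7; Defense: 6 + 1×1 + 3 = 10; total 17.
For-cause removals: 2.
Minimum venire: 7 + 17 + 2 = 26.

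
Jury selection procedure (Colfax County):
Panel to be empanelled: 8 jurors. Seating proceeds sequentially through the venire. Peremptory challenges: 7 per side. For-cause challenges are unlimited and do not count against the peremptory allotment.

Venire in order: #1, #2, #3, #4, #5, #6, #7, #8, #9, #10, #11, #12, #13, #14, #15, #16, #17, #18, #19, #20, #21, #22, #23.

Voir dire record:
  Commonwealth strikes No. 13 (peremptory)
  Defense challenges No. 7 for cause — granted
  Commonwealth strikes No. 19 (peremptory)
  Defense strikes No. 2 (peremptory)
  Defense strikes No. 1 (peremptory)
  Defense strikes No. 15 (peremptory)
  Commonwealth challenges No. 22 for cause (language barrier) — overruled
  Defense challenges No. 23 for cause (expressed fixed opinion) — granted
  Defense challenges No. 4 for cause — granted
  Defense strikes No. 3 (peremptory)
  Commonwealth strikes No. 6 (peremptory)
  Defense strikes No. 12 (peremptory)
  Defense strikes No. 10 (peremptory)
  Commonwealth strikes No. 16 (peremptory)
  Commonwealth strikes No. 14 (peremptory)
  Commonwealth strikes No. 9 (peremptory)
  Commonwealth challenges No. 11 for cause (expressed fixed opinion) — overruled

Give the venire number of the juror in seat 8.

22

Removed: #1, #2, #3, #4, #6, #7, #9, #10, #12, #13, #14, #15, #16, #19, #23. (#11, #22 stay — for-cause denied.)
Seating in order: seats 1–8 → #5, #8, #11, #17, #18, #20, #21, #22.
So seat 8 is #22.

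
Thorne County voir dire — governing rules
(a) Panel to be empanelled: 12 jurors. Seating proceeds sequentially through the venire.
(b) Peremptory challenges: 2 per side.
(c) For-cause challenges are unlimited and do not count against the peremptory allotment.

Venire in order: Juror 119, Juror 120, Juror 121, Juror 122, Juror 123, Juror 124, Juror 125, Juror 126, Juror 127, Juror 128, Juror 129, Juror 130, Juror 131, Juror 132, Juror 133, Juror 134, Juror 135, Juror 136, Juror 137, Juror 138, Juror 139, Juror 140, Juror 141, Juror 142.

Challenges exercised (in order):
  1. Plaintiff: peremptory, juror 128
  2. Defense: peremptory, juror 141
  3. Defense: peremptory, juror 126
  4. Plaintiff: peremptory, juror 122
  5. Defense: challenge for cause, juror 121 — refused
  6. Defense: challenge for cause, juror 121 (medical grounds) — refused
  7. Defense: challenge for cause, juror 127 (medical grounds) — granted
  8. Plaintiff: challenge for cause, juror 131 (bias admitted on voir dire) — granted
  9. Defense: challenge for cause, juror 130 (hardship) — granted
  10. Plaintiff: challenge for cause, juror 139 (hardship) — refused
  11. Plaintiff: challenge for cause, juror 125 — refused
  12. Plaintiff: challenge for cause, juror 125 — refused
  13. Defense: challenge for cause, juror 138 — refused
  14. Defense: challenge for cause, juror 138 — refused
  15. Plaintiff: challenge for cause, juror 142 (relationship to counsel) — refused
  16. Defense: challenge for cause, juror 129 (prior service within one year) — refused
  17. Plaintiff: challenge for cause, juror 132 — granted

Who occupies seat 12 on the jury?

Removed: #122, #126, #127, #128, #130, #131, #132, #141. (#121, #125, #129, #138, #139, #142 stay — for-cause denied.)
Seating in order: seats 1–12 → #119, #120, #121, #123, #124, #125, #129, #133, #134, #135, #136, #137.
So seat 12 is #137.

137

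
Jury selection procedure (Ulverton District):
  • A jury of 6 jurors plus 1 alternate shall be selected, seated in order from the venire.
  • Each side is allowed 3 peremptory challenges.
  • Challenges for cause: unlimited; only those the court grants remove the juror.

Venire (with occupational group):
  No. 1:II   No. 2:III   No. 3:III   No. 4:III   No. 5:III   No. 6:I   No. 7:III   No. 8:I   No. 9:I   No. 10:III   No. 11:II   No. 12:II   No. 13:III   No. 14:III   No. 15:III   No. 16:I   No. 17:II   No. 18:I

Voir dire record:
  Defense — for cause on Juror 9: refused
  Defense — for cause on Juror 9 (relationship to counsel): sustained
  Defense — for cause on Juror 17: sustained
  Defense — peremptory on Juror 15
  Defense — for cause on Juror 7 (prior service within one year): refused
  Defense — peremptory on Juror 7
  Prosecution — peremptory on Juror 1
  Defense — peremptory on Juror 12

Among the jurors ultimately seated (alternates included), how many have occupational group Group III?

Removed: #1, #7, #9, #12, #15, #17.
Seated (7 incl. alternates): #2, #3, #4, #5, #6, #8, #10.
Of those, in Group III: #2, #3, #4, #5, #10 → 5.

5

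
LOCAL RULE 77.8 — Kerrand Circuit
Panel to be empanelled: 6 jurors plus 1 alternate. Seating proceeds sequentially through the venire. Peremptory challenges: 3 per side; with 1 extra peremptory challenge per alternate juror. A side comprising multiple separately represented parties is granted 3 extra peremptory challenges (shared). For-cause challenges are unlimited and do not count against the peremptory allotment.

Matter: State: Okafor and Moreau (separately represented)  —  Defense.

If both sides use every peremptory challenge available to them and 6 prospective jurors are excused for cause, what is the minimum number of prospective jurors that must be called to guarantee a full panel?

Seats to fill: 6 + 1 alternates = 7.
Peremptories — State: 3 + 1×1 + 3 = 7; Defense: 3 + 1×1 = 4; total 11.
For-cause removals: 6.
Minimum venire: 7 + 11 + 6 = 24.

24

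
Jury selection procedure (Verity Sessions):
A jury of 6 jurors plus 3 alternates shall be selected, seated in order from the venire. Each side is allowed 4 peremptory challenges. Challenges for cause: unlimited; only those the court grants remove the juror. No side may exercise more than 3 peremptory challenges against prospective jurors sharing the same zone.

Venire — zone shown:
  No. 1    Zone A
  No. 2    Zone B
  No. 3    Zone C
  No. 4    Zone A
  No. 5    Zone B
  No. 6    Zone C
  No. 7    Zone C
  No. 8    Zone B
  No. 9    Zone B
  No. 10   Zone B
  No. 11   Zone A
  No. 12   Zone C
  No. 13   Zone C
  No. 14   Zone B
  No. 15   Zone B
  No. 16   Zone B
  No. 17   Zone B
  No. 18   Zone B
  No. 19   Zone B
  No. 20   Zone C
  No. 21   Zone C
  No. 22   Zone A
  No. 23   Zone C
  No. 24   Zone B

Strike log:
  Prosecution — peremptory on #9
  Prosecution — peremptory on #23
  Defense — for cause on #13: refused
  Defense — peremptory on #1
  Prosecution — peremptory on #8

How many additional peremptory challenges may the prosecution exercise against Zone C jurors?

Prosecution peremptories so far: #9, #23, #8 — 3 of 4 used, 1 left overall.
Against Zone C: #23 — 1 used; per-zone cap 3 leaves 2.
Binding limit: min(1, 2) = 1.

1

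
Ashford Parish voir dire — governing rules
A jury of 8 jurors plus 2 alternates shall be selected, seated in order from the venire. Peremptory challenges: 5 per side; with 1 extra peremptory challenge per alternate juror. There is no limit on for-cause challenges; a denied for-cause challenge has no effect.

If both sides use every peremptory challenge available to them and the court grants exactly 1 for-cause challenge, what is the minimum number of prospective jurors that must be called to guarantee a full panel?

Seats to fill: 8 + 2 alternates = 10.
Peremptories: 5 + 1×2 = 7 per side × 2 sides = 14.
For-cause removals: 1.
Minimum venire: 10 + 14 + 1 = 25.

25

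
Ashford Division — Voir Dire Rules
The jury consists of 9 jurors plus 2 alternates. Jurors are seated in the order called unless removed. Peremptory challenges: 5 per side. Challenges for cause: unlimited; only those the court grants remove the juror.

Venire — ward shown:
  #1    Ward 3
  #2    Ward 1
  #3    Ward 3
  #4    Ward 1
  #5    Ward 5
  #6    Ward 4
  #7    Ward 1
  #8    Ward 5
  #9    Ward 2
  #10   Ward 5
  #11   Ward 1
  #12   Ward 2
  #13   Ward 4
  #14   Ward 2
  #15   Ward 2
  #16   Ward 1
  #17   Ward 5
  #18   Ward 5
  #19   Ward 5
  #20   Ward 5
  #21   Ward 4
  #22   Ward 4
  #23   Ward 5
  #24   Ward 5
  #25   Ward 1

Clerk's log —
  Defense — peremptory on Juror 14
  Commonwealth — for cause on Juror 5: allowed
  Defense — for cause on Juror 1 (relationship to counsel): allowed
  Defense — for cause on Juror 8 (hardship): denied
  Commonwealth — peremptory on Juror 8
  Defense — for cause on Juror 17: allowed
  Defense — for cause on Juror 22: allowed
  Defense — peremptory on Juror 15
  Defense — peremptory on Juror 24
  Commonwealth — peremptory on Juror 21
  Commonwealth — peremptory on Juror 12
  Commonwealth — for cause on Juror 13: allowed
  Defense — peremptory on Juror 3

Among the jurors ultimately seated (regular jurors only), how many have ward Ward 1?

Removed: #1, #3, #5, #8, #12, #13, #14, #15, #17, #21, #22, #24.
Seated jurors 1–9: #2, #4, #6, #7, #9, #10, #11, #16, #18 (alternates #19, #20 not counted).
Of those, in Ward 1: #2, #4, #7, #11, #16 → 5.

5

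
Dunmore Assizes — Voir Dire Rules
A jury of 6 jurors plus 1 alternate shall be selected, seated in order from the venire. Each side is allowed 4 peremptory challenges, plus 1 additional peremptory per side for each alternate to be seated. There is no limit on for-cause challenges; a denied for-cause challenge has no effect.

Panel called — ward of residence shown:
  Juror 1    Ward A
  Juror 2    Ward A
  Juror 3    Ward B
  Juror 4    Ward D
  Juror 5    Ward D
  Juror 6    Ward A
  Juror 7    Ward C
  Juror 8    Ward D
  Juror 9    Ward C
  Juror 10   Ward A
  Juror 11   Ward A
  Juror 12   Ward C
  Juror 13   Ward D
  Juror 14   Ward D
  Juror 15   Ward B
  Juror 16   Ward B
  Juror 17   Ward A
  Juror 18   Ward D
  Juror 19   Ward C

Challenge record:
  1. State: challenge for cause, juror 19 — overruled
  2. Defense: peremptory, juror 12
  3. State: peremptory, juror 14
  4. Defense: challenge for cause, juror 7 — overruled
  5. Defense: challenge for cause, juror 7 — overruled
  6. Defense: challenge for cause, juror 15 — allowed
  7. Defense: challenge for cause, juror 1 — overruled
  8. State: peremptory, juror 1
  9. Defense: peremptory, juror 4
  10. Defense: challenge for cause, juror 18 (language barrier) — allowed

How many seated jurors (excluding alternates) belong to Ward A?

2

Removed: #1, #4, #12, #14, #15, #18.
Seated jurors 1–6: #2, #3, #5, #6, #7, #8 (alternates #9 not counted).
Of those, in Ward A: #2, #6 → 2.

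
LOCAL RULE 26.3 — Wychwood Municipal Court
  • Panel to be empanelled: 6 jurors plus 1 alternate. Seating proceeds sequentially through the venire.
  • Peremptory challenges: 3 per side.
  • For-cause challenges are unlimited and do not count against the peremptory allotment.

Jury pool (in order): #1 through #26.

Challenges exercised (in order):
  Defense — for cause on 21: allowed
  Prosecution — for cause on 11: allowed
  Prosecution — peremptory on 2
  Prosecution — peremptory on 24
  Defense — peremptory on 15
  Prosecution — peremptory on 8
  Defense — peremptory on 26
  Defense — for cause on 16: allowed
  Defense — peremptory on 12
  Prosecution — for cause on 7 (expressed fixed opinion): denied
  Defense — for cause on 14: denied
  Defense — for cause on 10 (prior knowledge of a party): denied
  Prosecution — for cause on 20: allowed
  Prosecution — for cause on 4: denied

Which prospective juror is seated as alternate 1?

9

Removed: #2, #8, #11, #12, #15, #16, #20, #21, #24, #26. (#4, #7, #10, #14 stay — for-cause denied.)
Seating in order: seats 1–6 → #1, #3, #4, #5, #6, #7; alternates → #9.
So alternate 1 is #9.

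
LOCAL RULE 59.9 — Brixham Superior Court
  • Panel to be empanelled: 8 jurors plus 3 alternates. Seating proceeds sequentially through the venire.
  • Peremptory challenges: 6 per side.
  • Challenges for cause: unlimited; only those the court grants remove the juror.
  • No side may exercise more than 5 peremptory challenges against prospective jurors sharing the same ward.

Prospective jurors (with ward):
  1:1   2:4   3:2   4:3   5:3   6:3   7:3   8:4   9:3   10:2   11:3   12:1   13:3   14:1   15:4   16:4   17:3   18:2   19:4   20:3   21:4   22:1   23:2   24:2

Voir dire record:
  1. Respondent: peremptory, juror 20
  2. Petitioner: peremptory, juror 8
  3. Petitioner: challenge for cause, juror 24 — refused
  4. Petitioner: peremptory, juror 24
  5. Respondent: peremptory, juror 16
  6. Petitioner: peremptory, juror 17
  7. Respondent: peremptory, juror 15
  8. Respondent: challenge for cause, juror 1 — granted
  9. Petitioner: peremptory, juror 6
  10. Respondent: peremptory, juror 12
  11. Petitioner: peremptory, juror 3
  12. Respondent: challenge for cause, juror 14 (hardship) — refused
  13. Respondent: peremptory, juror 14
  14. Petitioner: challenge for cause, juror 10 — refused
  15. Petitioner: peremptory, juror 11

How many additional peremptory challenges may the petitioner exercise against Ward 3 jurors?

0

Petitioner peremptories so far: #8, #24, #17, #6, #3, #11 — 6 of 6 used, 0 left overall.
Against Ward 3: #17, #6, #11 — 3 used; per-ward cap 5 leaves 2.
Binding limit: min(0, 2) = 0.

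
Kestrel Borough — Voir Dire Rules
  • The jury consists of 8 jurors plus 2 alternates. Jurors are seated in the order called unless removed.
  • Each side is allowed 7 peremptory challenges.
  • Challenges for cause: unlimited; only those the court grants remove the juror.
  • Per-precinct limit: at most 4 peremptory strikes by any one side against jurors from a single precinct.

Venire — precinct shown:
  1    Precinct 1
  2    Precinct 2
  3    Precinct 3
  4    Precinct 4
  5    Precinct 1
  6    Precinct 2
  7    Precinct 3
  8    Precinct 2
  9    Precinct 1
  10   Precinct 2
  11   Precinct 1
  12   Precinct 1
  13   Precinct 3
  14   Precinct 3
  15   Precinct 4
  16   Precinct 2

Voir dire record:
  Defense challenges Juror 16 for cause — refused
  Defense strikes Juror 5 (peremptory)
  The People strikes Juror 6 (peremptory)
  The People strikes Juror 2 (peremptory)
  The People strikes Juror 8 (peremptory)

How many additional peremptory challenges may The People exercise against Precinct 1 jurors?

The People peremptories so far: #6, #2, #8 — 3 of 7 used, 4 left overall.
Against Precinct 1: none yet — per-precinct cap 4 leaves 4.
Binding limit: min(4, 4) = 4.

4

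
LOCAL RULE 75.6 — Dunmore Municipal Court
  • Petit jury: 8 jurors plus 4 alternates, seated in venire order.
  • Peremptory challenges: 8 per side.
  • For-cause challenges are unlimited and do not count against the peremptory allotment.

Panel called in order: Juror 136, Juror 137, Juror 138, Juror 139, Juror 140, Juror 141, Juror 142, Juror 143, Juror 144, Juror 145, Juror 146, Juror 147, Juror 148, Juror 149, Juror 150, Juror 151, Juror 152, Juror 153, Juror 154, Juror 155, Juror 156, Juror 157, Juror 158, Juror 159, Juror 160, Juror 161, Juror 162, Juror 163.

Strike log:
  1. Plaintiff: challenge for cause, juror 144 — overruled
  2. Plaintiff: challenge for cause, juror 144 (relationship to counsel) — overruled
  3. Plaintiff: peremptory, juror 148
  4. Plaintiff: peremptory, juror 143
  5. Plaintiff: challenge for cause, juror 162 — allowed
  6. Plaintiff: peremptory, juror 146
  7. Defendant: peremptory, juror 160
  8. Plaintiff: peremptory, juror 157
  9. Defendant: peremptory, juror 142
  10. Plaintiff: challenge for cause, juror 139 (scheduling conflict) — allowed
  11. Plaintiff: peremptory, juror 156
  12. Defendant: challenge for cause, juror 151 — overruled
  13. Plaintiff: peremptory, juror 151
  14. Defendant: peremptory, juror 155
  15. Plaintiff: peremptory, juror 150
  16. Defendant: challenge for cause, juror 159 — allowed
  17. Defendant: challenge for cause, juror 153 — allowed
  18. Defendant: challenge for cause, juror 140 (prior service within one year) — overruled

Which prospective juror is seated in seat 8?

147

Removed: #139, #142, #143, #146, #148, #150, #151, #153, #155, #156, #157, #159, #160, #162. (#140, #144 stay — for-cause denied.)
Filling seats in venire order through position 8: #136, #137, #138, #140, #141, #144, #145, #147.
So seat 8 is #147.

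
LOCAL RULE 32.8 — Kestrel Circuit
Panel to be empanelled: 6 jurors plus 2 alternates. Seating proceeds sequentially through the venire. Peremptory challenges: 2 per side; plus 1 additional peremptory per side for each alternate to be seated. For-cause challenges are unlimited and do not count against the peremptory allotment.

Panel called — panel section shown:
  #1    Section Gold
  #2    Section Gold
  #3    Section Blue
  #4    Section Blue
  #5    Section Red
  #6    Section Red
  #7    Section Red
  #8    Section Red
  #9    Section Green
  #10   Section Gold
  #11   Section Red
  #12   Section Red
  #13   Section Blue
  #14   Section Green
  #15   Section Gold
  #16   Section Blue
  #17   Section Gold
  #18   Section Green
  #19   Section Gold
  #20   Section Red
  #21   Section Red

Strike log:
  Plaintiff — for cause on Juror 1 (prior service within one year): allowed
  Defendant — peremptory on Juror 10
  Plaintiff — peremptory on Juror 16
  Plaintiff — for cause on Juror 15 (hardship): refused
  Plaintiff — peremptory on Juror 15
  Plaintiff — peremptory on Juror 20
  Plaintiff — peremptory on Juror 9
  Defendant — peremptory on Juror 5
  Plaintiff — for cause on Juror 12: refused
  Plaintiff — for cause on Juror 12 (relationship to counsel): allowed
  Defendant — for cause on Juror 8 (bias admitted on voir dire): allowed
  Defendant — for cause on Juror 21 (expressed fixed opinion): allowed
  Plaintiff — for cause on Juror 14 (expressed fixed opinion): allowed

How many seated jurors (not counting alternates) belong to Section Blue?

2

Removed: #1, #5, #8, #9, #10, #12, #14, #15, #16, #20, #21.
Seated jurors 1–6: #2, #3, #4, #6, #7, #11 (alternates #13, #17 not counted).
Of those, in Section Blue: #3, #4 → 2.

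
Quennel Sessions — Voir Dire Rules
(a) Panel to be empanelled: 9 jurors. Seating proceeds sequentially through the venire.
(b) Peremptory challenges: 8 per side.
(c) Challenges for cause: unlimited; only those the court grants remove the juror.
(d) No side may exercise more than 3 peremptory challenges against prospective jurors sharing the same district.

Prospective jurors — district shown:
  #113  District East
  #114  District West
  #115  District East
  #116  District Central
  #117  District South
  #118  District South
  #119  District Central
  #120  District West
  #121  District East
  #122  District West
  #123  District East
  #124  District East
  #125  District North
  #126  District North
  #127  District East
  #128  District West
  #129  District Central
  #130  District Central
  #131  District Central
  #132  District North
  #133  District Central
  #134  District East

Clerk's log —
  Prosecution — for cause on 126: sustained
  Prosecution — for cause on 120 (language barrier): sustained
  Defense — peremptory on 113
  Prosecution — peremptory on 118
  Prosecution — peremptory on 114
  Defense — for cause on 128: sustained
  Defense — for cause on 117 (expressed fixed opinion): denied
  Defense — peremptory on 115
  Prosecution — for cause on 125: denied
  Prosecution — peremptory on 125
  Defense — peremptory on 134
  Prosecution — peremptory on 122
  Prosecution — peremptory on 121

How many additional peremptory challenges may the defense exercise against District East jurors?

0

Defense peremptories so far: #113, #115, #134 — 3 of 8 used, 5 left overall.
Against District East: #113, #115, #134 — 3 used; per-district cap 3 leaves 0.
Binding limit: min(5, 0) = 0.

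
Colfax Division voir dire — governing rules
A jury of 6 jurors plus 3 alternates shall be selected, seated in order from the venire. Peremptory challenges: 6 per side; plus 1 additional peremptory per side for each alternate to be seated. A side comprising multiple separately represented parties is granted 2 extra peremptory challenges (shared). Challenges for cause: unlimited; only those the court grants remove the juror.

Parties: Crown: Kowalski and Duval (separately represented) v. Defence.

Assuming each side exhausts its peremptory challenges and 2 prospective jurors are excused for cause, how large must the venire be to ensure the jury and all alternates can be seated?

Seats to fill: 6 + 3 alternates = 9.
Peremptories — Crown: 6 + 1×3 + 2 = 11; Defence: 6 + 1×3 = 9; total 20.
For-cause removals: 2.
Minimum venire: 9 + 20 + 2 = 31.

31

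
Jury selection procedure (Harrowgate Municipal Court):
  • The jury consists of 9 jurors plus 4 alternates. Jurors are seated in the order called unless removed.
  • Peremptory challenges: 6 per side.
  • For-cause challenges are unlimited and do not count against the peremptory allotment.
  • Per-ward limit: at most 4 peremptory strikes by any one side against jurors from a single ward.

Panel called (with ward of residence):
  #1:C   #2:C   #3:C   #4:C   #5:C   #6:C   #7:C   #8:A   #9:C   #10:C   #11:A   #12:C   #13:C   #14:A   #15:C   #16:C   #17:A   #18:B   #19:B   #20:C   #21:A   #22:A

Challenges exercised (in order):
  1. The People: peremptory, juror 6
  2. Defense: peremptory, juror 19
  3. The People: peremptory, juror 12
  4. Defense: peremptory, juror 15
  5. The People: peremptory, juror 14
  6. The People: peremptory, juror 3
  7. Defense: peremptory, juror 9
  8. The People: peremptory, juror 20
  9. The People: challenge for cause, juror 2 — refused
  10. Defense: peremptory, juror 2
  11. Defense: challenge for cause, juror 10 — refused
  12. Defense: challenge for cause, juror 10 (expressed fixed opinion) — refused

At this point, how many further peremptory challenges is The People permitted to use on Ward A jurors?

1

The People peremptories so far: #6, #12, #14, #3, #20 — 5 of 6 used, 1 left overall.
Against Ward A: #14 — 1 used; per-ward cap 4 leaves 3.
Binding limit: min(1, 3) = 1.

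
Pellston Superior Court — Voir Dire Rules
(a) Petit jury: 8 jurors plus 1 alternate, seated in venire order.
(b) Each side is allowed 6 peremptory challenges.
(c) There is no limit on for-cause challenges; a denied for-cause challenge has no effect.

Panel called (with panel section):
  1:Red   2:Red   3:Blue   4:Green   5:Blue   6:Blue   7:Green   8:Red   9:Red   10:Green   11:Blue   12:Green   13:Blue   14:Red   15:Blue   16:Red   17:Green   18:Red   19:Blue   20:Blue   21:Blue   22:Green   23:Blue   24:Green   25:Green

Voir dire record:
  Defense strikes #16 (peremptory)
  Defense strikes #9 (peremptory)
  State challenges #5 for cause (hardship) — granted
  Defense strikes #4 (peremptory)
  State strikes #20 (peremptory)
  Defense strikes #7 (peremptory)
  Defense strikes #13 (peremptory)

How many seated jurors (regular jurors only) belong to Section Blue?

3

Removed: #4, #5, #7, #9, #13, #16, #20.
Seated jurors 1–8: #1, #2, #3, #6, #8, #10, #11, #12 (alternates #14 not counted).
Of those, in Section Blue: #3, #6, #11 → 3.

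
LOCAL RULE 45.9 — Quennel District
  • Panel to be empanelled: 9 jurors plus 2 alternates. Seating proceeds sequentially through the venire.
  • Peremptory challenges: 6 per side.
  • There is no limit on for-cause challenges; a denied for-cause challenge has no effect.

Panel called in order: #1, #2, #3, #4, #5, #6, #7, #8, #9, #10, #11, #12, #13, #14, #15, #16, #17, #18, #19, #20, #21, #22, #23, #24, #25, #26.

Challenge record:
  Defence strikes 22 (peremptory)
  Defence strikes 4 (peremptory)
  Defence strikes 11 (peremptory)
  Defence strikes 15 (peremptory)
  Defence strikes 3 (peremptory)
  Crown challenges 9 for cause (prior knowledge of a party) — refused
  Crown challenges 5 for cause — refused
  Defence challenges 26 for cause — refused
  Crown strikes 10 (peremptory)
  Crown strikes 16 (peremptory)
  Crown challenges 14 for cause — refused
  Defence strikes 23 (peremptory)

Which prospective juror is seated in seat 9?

Removed: #3, #4, #10, #11, #15, #16, #22, #23. (#5, #9, #14, #26 stay — for-cause denied.)
Filling seats in venire order through position 9: #1, #2, #5, #6, #7, #8, #9, #12, #13.
So seat 9 is #13.

13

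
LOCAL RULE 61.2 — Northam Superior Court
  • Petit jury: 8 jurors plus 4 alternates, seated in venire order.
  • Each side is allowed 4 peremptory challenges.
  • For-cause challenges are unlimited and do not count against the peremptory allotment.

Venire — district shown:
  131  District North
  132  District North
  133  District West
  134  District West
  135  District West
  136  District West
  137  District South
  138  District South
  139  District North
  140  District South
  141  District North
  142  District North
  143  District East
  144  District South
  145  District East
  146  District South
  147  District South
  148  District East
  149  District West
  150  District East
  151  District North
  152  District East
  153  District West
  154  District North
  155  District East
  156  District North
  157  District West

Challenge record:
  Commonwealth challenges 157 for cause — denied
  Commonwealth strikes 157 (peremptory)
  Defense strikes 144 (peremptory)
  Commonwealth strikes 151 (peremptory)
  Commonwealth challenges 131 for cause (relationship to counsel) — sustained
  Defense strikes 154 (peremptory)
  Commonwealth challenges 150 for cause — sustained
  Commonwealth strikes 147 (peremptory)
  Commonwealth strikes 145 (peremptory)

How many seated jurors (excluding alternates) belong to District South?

Removed: #131, #144, #145, #147, #150, #151, #154, #157.
Seated jurors 1–8: #132, #133, #134, #135, #136, #137, #138, #139 (alternates #140, #141, #142, #143 not counted).
Of those, in District South: #137, #138 → 2.

2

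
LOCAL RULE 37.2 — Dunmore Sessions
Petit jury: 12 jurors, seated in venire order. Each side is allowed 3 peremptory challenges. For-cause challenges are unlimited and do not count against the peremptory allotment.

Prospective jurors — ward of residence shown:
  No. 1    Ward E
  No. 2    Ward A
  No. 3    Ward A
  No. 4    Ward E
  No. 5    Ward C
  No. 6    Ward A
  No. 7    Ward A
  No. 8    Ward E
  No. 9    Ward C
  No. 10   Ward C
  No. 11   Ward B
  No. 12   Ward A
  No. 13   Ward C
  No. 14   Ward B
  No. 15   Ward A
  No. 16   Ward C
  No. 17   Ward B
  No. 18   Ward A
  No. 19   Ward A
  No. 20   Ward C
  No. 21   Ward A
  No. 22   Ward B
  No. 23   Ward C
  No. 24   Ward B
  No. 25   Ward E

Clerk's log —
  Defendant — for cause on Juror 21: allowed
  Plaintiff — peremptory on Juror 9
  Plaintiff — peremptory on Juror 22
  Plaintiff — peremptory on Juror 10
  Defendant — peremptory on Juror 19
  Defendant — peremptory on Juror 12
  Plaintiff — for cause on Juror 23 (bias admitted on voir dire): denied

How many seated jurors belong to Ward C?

Removed: #9, #10, #12, #19, #21, #22.
Seated jurors 1–12: #1, #2, #3, #4, #5, #6, #7, #8, #11, #13, #14, #15.
Of those, in Ward C: #5, #13 → 2.

2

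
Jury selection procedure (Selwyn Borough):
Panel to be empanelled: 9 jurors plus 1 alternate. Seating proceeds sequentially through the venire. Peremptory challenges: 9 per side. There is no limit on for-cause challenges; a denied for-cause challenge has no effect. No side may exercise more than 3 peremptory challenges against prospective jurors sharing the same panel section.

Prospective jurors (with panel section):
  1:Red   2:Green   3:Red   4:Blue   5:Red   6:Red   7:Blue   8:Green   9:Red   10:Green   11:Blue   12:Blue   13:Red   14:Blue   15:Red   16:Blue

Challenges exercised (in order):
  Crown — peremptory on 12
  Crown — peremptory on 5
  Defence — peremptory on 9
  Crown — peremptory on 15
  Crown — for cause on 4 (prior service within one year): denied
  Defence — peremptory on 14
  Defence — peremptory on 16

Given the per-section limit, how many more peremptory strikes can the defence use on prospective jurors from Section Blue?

Defence peremptories so far: #9, #14, #16 — 3 of 9 used, 6 left overall.
Against Section Blue: #14, #16 — 2 used; per-section cap 3 leaves 1.
Binding limit: min(6, 1) = 1.

1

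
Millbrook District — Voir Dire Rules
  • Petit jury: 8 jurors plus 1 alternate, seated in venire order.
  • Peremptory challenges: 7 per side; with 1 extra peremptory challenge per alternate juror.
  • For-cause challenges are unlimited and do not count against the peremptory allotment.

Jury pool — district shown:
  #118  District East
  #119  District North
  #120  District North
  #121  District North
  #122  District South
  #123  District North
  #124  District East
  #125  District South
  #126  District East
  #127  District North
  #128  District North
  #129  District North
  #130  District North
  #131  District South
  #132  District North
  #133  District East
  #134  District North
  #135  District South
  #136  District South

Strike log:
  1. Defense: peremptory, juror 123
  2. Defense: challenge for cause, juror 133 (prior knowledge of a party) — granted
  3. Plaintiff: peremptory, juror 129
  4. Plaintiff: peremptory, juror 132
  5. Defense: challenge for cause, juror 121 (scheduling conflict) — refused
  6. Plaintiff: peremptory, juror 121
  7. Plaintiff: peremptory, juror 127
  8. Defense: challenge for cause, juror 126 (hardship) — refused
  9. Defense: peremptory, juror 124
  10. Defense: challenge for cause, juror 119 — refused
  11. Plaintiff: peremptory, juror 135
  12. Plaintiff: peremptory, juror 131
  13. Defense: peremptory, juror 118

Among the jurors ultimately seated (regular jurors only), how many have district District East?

Removed: #118, #121, #123, #124, #127, #129, #131, #132, #133, #135.
Seated jurors 1–8: #119, #120, #122, #125, #126, #128, #130, #134 (alternates #136 not counted).
Of those, in District East: #126 → 1.

1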